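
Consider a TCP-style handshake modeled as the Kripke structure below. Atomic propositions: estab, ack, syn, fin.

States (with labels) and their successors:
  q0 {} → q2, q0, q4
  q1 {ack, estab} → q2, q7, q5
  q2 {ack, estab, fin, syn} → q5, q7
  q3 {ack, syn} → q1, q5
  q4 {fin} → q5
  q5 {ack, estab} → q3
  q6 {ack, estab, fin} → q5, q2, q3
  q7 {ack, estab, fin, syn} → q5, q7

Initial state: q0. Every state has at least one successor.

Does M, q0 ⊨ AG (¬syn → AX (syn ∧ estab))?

No

States satisfying ¬syn → AX (syn ∧ estab): {q2, q3, q7}.
States satisfying AG (¬syn → AX (syn ∧ estab)): ∅.
q0 is reachable from q0 and violates ¬syn → AX (syn ∧ estab), so AG fails at q0.
q0 ∉ Sat(AG (¬syn → AX (syn ∧ estab))).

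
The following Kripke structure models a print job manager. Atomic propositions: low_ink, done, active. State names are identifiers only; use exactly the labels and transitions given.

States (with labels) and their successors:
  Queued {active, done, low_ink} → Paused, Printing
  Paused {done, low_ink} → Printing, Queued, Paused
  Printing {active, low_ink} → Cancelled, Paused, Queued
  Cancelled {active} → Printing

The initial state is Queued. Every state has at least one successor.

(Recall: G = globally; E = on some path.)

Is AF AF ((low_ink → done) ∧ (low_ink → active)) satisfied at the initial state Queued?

States satisfying AF ((low_ink → done) ∧ (low_ink → active)): {Queued, Cancelled}.
States satisfying AF AF ((low_ink → done) ∧ (low_ink → active)): {Queued, Cancelled}.
Queued ∈ Sat(AF AF ((low_ink → done) ∧ (low_ink → active))).

Holds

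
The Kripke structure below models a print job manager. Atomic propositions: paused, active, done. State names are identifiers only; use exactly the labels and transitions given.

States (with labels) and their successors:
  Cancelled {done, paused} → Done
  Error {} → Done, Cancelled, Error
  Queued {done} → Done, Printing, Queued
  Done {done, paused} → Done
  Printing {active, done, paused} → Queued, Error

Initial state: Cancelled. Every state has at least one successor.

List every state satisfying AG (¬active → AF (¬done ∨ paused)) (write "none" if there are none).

{Cancelled, Error, Done}

States satisfying ¬active → AF (¬done ∨ paused): {Cancelled, Error, Done, Printing}.
States satisfying AG (¬active → AF (¬done ∨ paused)): {Cancelled, Error, Done}.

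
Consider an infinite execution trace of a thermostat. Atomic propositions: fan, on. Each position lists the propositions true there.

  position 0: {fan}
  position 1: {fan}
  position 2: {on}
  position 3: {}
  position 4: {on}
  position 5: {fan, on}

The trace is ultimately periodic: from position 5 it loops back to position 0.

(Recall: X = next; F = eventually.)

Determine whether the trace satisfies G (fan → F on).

Yes

fan → F on holds at every position 0..5, and those are all positions ever visited, so G (fan → F on) holds.
Positions where fan holds: 0, 1, 5.
Check F on at each: 0→ok, 1→ok, 5→ok.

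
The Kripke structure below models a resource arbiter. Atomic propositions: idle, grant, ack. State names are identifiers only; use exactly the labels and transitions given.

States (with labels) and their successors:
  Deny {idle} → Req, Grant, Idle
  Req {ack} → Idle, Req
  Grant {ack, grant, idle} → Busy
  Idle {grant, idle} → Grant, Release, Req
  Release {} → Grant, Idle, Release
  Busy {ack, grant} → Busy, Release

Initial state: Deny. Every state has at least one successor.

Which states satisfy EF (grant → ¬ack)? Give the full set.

States satisfying grant → ¬ack: {Deny, Req, Idle, Release}.
States satisfying EF (grant → ¬ack): {Deny, Req, Grant, Idle, Release, Busy}.

{Deny, Req, Grant, Idle, Release, Busy}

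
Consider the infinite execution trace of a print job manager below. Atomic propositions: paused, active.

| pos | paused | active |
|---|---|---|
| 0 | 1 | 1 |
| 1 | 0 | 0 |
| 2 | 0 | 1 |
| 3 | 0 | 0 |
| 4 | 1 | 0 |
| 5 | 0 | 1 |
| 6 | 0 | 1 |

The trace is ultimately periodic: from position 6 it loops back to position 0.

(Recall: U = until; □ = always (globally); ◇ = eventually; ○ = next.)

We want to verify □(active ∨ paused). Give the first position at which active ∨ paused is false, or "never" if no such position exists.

1

Check active ∨ paused at each position in order: 0 ✓.
At position 1 the labels are {}, so active ∨ paused is false there. This is the first violation.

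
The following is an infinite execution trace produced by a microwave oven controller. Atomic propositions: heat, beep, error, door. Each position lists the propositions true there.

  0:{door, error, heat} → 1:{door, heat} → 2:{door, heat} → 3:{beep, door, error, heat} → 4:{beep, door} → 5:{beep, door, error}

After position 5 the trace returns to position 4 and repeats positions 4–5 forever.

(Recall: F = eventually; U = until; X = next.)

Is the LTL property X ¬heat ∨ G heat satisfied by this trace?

Violated

The position after 0 is 1; ¬heat is false there.
heat must hold at every position from 0 onward. It fails at position 4, so G heat is false.
At position 0: X ¬heat is false; G heat is false; so X ¬heat ∨ G heat is false.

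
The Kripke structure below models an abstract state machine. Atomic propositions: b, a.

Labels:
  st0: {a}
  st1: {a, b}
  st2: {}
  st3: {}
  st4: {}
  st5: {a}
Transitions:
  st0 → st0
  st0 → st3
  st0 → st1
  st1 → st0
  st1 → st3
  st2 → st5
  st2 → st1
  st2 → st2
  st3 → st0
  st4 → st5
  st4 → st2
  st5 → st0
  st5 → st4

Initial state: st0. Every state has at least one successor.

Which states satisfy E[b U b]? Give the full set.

States satisfying b: {st1}.
States satisfying E[b U b]: {st1}.

{st1}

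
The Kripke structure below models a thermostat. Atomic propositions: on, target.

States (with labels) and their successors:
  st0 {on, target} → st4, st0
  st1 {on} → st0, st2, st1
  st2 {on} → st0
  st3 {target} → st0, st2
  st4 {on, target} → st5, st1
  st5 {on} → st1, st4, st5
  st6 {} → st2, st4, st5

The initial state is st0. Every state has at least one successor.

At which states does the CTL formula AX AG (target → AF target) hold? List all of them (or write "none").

{st0, st1, st2, st3, st4, st5, st6}

States satisfying AG (target → AF target): {st0, st1, st2, st3, st4, st5, st6}.
States satisfying AX AG (target → AF target): {st0, st1, st2, st3, st4, st5, st6}.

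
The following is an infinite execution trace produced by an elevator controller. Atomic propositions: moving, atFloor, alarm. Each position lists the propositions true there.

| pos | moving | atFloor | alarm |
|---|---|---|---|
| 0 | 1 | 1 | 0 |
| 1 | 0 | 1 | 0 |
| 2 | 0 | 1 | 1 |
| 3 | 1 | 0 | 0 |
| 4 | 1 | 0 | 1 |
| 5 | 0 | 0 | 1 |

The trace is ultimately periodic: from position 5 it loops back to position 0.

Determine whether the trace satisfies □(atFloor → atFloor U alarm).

atFloor → atFloor U alarm holds at every position 0..5, and those are all positions ever visited, so □(atFloor → atFloor U alarm) holds.
Positions where atFloor holds: 0, 1, 2.
Check atFloor U alarm at each: 0→ok, 1→ok, 2→ok.

Holds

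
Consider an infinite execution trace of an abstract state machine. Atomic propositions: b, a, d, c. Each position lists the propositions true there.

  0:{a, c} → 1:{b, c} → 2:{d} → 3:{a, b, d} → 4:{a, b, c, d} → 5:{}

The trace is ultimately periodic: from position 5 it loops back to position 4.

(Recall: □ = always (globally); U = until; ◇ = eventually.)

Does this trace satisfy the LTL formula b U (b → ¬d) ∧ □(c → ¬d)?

Does not hold

Walking from position 0: b → ¬d first holds at position 0, and b holds at every earlier position along the way, so b U (b → ¬d) holds.
c → ¬d must hold at every position from 0 onward. It fails at position 4, so □(c → ¬d) is false.
Positions where c holds: 0, 1, 4.
Check ¬d at each: 0→ok, 1→ok, 4→fails.
At position 0: b U (b → ¬d) is true; □(c → ¬d) is false; so b U (b → ¬d) ∧ □(c → ¬d) is false.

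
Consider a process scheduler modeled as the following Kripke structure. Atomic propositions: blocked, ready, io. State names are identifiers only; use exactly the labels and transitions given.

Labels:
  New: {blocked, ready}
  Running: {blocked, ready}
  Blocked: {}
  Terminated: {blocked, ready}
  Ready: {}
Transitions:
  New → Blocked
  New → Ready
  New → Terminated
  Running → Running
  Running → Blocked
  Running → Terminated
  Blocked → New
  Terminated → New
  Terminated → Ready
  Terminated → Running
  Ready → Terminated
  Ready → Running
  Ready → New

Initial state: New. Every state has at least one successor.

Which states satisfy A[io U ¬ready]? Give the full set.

{Blocked, Ready}

States satisfying io: ∅.
States satisfying ¬ready: {Blocked, Ready}.
States satisfying A[io U ¬ready]: {Blocked, Ready}.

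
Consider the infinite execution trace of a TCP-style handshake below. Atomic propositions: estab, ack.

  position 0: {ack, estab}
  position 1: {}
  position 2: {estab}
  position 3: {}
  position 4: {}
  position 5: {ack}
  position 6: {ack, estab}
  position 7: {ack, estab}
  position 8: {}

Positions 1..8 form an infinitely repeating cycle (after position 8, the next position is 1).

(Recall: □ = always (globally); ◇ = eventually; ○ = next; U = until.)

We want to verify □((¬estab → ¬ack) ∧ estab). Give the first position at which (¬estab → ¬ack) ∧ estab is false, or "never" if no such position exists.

1

Check (¬estab → ¬ack) ∧ estab at each position in order: 0 ✓.
At position 1 the labels are {}, so (¬estab → ¬ack) ∧ estab is false there. This is the first violation.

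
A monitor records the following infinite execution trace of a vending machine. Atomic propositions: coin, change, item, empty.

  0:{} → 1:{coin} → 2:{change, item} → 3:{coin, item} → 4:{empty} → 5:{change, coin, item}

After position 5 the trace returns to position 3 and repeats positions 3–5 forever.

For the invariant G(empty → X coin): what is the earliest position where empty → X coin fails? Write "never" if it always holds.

empty → X coin holds at every position 0..5, and those are all the positions the trace ever visits, so the invariant G(empty → X coin) is never violated.

never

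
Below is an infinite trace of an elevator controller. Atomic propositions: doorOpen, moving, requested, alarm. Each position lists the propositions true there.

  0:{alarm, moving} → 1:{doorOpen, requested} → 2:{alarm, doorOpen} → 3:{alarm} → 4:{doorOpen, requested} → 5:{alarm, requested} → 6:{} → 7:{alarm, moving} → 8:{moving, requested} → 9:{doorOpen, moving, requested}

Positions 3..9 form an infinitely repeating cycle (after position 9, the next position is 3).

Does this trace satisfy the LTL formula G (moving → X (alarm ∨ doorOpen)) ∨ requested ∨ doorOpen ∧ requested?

moving → X (alarm ∨ doorOpen) must hold at every position from 0 onward. It fails at position 7, so G (moving → X (alarm ∨ doorOpen)) is false.
Positions where moving holds: 0, 7, 8, 9.
Check X (alarm ∨ doorOpen) at each: 0→ok, 7→fails, 8→ok, 9→ok.
At position 0: G (moving → X (alarm ∨ doorOpen)) is false; requested ∨ doorOpen ∧ requested is false; so G (moving → X (alarm ∨ doorOpen)) ∨ requested ∨ doorOpen ∧ requested is false.

Does not hold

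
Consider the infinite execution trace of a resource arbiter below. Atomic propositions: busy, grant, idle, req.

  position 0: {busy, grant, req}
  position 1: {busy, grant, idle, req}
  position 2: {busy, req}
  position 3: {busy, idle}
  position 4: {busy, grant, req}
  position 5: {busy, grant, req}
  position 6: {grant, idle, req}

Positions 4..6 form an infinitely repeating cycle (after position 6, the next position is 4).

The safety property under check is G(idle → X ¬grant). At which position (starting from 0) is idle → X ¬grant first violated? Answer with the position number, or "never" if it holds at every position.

3

Check idle → X ¬grant at each position in order: 0 ✓, 1 ✓, 2 ✓.
At position 3 the labels are {busy, idle} and the next position 4 has {busy, grant, req}, so idle → X ¬grant is false there. This is the first violation.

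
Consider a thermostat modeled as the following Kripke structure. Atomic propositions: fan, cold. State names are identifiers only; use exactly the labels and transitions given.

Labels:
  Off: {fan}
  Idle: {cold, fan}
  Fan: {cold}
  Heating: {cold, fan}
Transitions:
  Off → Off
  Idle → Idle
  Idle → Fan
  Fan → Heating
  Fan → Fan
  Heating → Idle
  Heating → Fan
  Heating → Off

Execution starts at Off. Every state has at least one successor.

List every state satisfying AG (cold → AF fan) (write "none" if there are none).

States satisfying cold → AF fan: {Off, Idle, Heating}.
States satisfying AG (cold → AF fan): {Off}.

{Off}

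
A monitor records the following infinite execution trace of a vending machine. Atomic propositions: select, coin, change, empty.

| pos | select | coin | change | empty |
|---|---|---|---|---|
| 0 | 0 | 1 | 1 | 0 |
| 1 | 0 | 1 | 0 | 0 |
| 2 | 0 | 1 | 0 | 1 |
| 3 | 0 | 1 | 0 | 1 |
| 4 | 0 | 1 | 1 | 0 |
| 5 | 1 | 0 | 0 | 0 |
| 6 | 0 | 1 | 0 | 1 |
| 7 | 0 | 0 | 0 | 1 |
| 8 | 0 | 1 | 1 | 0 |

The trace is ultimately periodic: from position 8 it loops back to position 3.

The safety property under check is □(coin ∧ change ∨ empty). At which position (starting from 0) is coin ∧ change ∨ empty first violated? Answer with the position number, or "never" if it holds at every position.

1

Check coin ∧ change ∨ empty at each position in order: 0 ✓.
At position 1 the labels are {coin}, so coin ∧ change ∨ empty is false there. This is the first violation.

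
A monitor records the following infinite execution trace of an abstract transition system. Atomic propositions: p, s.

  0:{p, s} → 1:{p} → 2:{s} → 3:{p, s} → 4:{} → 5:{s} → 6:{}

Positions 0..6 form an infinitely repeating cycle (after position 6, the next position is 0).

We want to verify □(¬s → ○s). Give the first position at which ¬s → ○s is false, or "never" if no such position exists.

¬s → ○s holds at every position 0..6, and those are all the positions the trace ever visits, so the invariant □(¬s → ○s) is never violated.

never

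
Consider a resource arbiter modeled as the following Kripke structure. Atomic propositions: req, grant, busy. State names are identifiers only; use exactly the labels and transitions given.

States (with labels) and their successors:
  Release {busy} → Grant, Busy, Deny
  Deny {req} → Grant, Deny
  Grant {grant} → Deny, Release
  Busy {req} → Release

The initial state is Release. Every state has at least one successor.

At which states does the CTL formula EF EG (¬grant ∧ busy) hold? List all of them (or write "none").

States satisfying EG (¬grant ∧ busy): ∅.
States satisfying EF EG (¬grant ∧ busy): ∅.

none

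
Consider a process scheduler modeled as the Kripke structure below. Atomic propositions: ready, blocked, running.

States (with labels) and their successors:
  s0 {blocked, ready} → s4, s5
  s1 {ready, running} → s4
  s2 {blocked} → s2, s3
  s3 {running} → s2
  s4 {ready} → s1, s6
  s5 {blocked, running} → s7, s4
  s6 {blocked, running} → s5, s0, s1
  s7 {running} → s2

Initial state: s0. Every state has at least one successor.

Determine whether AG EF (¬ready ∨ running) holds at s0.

Satisfied

States satisfying EF (¬ready ∨ running): {s0, s1, s2, s3, s4, s5, s6, s7}.
States satisfying AG EF (¬ready ∨ running): {s0, s1, s2, s3, s4, s5, s6, s7}.
Every state reachable from s0 satisfies EF (¬ready ∨ running).
s0 ∈ Sat(AG EF (¬ready ∨ running)).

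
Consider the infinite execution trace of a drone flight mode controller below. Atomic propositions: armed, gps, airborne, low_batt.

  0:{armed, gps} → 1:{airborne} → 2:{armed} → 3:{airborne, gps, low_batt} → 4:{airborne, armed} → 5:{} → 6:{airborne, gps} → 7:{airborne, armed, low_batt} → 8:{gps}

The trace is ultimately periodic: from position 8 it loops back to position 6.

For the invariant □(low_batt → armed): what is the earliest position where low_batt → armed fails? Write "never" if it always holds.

Check low_batt → armed at each position in order: 0 ✓, 1 ✓, 2 ✓.
At position 3 the labels are {airborne, gps, low_batt}, so low_batt → armed is false there. This is the first violation.

3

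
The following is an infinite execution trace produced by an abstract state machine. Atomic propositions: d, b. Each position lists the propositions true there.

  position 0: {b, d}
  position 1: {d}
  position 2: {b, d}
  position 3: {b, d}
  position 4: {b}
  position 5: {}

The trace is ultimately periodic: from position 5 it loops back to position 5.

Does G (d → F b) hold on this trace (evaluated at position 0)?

d → F b holds at every position 0..5, and those are all positions ever visited, so G (d → F b) holds.
Positions where d holds: 0, 1, 2, 3.
Check F b at each: 0→ok, 1→ok, 2→ok, 3→ok.

Satisfied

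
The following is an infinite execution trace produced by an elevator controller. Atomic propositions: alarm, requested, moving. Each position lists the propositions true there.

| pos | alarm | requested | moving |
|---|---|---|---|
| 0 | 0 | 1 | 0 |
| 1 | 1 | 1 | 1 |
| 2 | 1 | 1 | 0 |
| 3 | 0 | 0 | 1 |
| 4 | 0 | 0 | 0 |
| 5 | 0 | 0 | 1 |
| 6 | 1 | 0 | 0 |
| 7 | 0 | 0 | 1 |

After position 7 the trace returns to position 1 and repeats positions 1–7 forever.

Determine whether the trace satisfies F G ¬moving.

G ¬moving is false at every position 0..7, so it never becomes true and F G ¬moving fails.

Does not hold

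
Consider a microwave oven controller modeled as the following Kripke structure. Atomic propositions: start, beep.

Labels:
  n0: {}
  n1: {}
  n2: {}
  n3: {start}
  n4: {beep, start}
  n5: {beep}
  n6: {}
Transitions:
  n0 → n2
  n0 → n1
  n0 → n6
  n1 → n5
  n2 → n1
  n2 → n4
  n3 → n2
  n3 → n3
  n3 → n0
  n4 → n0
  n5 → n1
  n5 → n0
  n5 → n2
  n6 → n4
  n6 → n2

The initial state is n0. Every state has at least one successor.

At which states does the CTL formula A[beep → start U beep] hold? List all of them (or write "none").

States satisfying beep → start: {n0, n1, n2, n3, n4, n6}.
States satisfying beep: {n4, n5}.
States satisfying A[beep → start U beep]: {n0, n1, n2, n4, n5, n6}.

{n0, n1, n2, n4, n5, n6}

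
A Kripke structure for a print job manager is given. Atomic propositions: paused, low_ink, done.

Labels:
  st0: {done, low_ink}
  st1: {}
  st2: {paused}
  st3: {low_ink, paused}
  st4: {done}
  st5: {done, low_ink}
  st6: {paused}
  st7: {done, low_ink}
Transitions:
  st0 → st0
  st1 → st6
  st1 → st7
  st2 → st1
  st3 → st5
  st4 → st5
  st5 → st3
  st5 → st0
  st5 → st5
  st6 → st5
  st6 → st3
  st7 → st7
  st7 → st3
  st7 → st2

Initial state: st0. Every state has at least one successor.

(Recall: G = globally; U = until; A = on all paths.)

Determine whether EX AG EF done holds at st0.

Yes

States satisfying AG EF done: {st0, st1, st2, st3, st4, st5, st6, st7}.
States satisfying EX AG EF done: {st0, st1, st2, st3, st4, st5, st6, st7}.
st0 ∈ Sat(EX AG EF done).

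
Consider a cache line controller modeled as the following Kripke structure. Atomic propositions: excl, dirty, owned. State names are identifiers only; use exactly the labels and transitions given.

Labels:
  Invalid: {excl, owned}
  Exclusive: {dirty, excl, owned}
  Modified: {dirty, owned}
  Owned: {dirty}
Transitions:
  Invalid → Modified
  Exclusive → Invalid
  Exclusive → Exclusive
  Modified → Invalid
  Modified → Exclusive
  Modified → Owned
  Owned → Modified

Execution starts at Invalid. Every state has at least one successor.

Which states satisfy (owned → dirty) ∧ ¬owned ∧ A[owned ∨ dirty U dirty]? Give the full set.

States satisfying owned → dirty: {Exclusive, Modified, Owned}.
States satisfying ¬owned: {Owned}.
States satisfying (owned → dirty) ∧ ¬owned: {Owned}.
States satisfying owned ∨ dirty: {Invalid, Exclusive, Modified, Owned}.
States satisfying dirty: {Exclusive, Modified, Owned}.
States satisfying A[owned ∨ dirty U dirty]: {Invalid, Exclusive, Modified, Owned}.
States satisfying (owned → dirty) ∧ ¬owned ∧ A[owned ∨ dirty U dirty]: {Owned}.

{Owned}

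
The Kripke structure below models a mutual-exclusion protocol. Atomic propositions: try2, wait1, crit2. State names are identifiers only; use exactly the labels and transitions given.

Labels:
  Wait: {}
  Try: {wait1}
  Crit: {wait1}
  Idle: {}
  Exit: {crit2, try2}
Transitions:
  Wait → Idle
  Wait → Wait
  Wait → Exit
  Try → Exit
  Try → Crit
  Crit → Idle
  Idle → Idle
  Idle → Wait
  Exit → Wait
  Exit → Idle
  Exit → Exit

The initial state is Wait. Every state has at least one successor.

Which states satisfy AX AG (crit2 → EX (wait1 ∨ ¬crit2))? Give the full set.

States satisfying AG (crit2 → EX (wait1 ∨ ¬crit2)): {Wait, Try, Crit, Idle, Exit}.
States satisfying AX AG (crit2 → EX (wait1 ∨ ¬crit2)): {Wait, Try, Crit, Idle, Exit}.

{Wait, Try, Crit, Idle, Exit}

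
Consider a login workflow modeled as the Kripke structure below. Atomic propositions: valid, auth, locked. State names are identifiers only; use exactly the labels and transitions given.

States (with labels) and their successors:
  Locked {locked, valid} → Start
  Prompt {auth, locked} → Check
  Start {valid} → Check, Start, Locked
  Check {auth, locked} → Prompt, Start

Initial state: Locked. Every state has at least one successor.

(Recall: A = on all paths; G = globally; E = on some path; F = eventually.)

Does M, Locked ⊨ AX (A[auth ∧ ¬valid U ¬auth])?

Satisfied

States satisfying A[auth ∧ ¬valid U ¬auth]: {Locked, Start}.
States satisfying AX (A[auth ∧ ¬valid U ¬auth]): {Locked}.
Locked ∈ Sat(AX (A[auth ∧ ¬valid U ¬auth])).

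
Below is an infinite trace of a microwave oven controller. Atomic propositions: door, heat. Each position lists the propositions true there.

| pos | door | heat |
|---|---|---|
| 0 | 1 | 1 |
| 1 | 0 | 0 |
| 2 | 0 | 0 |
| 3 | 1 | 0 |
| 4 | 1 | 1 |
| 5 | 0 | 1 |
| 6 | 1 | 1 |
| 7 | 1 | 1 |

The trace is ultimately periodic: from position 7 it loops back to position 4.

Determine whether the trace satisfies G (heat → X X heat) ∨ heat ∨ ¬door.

heat → X X heat must hold at every position from 0 onward. It fails at position 0, so G (heat → X X heat) is false.
Positions where heat holds: 0, 4, 5, 6, 7.
Check X X heat at each: 0→fails, 4→ok, 5→ok, 6→ok, 7→ok.
At position 0: G (heat → X X heat) is false; heat ∨ ¬door is true; so G (heat → X X heat) ∨ heat ∨ ¬door is true.

Satisfied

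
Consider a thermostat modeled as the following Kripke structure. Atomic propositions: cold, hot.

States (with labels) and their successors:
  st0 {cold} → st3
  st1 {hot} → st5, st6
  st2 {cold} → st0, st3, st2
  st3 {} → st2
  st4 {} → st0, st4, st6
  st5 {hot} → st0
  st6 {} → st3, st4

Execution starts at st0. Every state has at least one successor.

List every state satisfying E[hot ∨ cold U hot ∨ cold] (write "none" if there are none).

{st0, st1, st2, st5}

States satisfying hot ∨ cold: {st0, st1, st2, st5}.
States satisfying E[hot ∨ cold U hot ∨ cold]: {st0, st1, st2, st5}.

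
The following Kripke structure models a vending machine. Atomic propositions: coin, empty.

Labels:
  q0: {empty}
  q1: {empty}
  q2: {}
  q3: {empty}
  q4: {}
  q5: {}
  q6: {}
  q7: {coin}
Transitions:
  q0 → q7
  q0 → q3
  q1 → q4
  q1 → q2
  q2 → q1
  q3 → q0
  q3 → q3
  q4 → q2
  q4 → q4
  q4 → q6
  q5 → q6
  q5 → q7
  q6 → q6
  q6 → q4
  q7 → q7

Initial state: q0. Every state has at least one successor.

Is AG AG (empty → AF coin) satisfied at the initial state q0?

States satisfying AG (empty → AF coin): {q7}.
States satisfying AG AG (empty → AF coin): {q7}.
q0 is reachable from q0 and violates AG (empty → AF coin), so AG fails at q0.
q0 ∉ Sat(AG AG (empty → AF coin)).

Violated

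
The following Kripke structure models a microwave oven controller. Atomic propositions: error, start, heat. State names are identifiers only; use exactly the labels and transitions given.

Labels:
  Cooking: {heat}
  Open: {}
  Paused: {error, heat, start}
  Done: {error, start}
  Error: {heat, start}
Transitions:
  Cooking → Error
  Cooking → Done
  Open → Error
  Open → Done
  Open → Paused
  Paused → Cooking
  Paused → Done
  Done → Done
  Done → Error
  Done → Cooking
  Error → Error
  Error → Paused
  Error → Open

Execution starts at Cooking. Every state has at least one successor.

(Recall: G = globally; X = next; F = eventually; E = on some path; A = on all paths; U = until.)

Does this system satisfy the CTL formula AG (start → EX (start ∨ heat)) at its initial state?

Satisfied

States satisfying start → EX (start ∨ heat): {Cooking, Open, Paused, Done, Error}.
States satisfying AG (start → EX (start ∨ heat)): {Cooking, Open, Paused, Done, Error}.
Every state reachable from Cooking satisfies start → EX (start ∨ heat).
Cooking ∈ Sat(AG (start → EX (start ∨ heat))).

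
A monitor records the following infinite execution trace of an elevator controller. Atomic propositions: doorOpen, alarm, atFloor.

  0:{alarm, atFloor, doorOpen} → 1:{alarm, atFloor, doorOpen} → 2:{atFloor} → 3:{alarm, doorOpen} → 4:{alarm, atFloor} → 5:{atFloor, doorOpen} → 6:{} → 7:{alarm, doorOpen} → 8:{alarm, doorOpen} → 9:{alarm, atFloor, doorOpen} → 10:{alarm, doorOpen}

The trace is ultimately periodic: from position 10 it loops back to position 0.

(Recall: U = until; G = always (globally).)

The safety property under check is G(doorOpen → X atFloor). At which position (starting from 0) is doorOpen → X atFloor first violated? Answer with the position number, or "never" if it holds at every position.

5

Check doorOpen → X atFloor at each position in order: 0 ✓, 1 ✓, 2 ✓, 3 ✓, 4 ✓.
At position 5 the labels are {atFloor, doorOpen} and the next position 6 has {}, so doorOpen → X atFloor is false there. This is the first violation.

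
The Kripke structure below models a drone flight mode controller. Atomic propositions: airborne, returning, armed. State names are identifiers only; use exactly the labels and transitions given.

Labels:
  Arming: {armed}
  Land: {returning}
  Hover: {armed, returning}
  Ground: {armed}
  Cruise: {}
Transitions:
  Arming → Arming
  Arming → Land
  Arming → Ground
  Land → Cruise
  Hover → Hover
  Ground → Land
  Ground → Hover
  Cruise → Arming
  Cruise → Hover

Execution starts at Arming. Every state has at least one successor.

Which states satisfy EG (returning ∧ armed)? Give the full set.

{Hover}

States satisfying returning ∧ armed: {Hover}.
States satisfying EG (returning ∧ armed): {Hover}.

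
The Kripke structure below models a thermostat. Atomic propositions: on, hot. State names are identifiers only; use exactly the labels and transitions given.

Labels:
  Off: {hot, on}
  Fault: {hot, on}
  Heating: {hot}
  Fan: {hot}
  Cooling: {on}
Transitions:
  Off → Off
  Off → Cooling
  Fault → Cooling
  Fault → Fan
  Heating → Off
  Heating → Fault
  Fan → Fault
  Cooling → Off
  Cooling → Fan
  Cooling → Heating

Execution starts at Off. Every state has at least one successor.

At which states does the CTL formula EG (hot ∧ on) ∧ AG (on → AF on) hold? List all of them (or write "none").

{Off}

States satisfying hot ∧ on: {Off, Fault}.
States satisfying EG (hot ∧ on): {Off}.
States satisfying on → AF on: {Off, Fault, Heating, Fan, Cooling}.
States satisfying AG (on → AF on): {Off, Fault, Heating, Fan, Cooling}.
States satisfying EG (hot ∧ on) ∧ AG (on → AF on): {Off}.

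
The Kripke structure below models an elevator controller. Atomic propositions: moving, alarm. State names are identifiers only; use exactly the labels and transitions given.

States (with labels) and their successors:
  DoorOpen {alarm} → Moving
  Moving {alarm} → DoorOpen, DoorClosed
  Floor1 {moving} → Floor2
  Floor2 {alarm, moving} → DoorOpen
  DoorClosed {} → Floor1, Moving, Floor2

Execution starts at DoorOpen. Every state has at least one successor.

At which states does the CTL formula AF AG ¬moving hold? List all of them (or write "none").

none

States satisfying AG ¬moving: ∅.
States satisfying AF AG ¬moving: ∅.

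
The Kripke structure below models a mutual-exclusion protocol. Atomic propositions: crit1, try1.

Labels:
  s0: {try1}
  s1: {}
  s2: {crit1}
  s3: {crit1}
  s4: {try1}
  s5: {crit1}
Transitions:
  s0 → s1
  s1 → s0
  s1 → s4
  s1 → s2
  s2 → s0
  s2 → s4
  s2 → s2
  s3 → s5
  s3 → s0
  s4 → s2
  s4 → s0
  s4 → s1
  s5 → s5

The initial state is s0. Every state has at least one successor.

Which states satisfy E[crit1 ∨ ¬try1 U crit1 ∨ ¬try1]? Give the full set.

States satisfying crit1 ∨ ¬try1: {s1, s2, s3, s5}.
States satisfying E[crit1 ∨ ¬try1 U crit1 ∨ ¬try1]: {s1, s2, s3, s5}.

{s1, s2, s3, s5}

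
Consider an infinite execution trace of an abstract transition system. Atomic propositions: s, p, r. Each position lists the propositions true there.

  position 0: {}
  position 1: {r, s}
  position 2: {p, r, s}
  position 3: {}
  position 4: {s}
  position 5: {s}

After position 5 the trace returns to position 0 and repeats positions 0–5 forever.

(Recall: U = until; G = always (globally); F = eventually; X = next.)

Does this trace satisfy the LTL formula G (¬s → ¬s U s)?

¬s → ¬s U s holds at every position 0..5, and those are all positions ever visited, so G (¬s → ¬s U s) holds.
Positions where ¬s holds: 0, 3.
Check ¬s U s at each: 0→ok, 3→ok.

Holds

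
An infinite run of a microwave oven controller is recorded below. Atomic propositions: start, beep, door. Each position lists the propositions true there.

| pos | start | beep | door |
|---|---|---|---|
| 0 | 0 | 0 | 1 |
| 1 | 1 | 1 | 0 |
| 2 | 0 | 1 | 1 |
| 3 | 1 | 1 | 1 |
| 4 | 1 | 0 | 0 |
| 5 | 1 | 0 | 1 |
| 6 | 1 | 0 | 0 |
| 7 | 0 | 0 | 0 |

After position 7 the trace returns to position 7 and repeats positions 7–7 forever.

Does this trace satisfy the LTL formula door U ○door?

Walking from position 0: ○door first holds at position 1, and door holds at every earlier position along the way, so door U ○door holds.

Yes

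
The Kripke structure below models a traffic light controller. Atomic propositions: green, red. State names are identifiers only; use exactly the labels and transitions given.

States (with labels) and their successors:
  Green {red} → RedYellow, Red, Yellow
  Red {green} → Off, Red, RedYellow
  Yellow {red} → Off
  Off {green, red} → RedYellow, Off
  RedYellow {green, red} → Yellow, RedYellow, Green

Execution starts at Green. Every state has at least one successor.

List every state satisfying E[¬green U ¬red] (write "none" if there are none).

States satisfying ¬green: {Green, Yellow}.
States satisfying ¬red: {Red}.
States satisfying E[¬green U ¬red]: {Green, Red}.

{Green, Red}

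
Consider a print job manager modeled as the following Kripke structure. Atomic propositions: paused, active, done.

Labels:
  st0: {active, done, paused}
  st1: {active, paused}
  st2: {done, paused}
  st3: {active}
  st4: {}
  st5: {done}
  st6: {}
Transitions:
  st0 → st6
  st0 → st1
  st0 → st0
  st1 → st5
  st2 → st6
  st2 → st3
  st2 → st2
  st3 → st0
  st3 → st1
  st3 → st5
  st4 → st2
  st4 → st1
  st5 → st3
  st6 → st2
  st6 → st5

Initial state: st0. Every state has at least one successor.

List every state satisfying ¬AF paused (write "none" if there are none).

{st3, st5, st6}

States satisfying paused: {st0, st1, st2}.
States satisfying AF paused: {st0, st1, st2, st4}.
States satisfying ¬AF paused: {st3, st5, st6}.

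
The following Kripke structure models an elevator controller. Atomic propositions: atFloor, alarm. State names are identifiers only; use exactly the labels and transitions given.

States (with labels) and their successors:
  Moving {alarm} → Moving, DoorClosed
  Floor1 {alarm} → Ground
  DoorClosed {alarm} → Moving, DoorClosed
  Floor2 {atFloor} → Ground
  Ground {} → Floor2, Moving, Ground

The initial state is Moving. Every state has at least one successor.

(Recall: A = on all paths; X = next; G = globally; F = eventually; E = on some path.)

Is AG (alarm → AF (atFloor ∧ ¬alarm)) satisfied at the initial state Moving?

Violated

States satisfying alarm → AF (atFloor ∧ ¬alarm): {Floor2, Ground}.
States satisfying AG (alarm → AF (atFloor ∧ ¬alarm)): ∅.
DoorClosed is reachable from Moving and violates alarm → AF (atFloor ∧ ¬alarm), so AG fails at Moving.
Moving ∉ Sat(AG (alarm → AF (atFloor ∧ ¬alarm))).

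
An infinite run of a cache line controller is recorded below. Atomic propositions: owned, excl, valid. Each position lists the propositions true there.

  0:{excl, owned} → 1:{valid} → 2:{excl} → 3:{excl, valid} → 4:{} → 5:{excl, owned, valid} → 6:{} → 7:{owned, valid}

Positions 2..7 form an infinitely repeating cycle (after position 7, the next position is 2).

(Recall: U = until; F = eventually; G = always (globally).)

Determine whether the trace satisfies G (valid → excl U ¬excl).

Yes

valid → excl U ¬excl holds at every position 0..7, and those are all positions ever visited, so G (valid → excl U ¬excl) holds.
Positions where valid holds: 1, 3, 5, 7.
Check excl U ¬excl at each: 1→ok, 3→ok, 5→ok, 7→ok.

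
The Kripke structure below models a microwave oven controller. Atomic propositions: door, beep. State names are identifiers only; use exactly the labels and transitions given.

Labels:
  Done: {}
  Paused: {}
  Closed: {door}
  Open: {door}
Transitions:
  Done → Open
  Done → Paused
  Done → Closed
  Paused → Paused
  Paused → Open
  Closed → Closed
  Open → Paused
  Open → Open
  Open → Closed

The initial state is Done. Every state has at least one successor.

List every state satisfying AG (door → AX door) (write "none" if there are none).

{Closed}

States satisfying door → AX door: {Done, Paused, Closed}.
States satisfying AG (door → AX door): {Closed}.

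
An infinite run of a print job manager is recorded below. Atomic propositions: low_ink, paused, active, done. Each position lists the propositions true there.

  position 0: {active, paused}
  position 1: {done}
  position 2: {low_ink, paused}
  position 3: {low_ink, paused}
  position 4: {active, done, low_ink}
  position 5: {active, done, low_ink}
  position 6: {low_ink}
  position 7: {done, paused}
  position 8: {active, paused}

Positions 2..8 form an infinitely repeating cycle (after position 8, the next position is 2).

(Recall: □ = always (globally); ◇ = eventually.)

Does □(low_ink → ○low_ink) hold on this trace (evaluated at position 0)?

No

low_ink → ○low_ink must hold at every position from 0 onward. It fails at position 6, so □(low_ink → ○low_ink) is false.
Positions where low_ink holds: 2, 3, 4, 5, 6.
Check ○low_ink at each: 2→ok, 3→ok, 4→ok, 5→ok, 6→fails.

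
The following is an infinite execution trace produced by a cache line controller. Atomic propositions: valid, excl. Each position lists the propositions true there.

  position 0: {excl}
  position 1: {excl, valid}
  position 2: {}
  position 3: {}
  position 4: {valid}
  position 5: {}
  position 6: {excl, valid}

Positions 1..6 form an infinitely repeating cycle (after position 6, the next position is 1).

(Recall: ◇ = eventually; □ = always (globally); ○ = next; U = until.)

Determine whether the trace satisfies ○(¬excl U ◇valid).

The position after 0 is 1; ¬excl U ◇valid is true there.

Holds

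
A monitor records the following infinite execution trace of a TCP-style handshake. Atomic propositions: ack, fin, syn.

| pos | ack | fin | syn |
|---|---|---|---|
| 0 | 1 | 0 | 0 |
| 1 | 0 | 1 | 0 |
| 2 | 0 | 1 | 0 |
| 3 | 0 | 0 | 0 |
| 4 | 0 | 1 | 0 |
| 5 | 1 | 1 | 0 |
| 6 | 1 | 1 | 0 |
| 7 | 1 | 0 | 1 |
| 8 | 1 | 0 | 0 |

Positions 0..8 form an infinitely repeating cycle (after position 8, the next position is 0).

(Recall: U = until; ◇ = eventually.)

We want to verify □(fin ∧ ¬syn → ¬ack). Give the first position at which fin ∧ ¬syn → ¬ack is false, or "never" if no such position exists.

Check fin ∧ ¬syn → ¬ack at each position in order: 0 ✓, 1 ✓, 2 ✓, 3 ✓, 4 ✓.
At position 5 the labels are {ack, fin}, so fin ∧ ¬syn → ¬ack is false there. This is the first violation.

5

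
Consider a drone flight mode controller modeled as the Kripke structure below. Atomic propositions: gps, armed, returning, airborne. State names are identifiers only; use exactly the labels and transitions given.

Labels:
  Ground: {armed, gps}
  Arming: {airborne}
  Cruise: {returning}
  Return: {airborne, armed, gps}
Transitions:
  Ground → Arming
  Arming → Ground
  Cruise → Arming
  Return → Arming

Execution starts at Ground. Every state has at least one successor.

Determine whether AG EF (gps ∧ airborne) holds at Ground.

Violated

States satisfying EF (gps ∧ airborne): {Return}.
States satisfying AG EF (gps ∧ airborne): ∅.
Arming is reachable from Ground and violates EF (gps ∧ airborne), so AG fails at Ground.
Ground ∉ Sat(AG EF (gps ∧ airborne)).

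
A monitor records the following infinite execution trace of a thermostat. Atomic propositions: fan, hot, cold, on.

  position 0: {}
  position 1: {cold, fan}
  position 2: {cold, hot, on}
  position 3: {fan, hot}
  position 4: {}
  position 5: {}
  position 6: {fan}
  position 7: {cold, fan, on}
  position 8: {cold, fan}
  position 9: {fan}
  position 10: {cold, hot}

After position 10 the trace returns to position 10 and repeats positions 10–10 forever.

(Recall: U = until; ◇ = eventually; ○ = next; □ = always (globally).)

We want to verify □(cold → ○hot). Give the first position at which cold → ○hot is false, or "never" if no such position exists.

Check cold → ○hot at each position in order: 0 ✓, 1 ✓, 2 ✓, 3 ✓, 4 ✓, 5 ✓, 6 ✓.
At position 7 the labels are {cold, fan, on} and the next position 8 has {cold, fan}, so cold → ○hot is false there. This is the first violation.

7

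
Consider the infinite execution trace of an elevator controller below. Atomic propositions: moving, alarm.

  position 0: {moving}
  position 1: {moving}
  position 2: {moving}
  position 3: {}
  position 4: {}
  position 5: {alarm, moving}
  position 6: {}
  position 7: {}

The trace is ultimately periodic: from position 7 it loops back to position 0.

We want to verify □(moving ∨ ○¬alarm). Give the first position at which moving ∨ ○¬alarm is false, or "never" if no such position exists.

Check moving ∨ ○¬alarm at each position in order: 0 ✓, 1 ✓, 2 ✓, 3 ✓.
At position 4 the labels are {} and the next position 5 has {alarm, moving}, so moving ∨ ○¬alarm is false there. This is the first violation.

4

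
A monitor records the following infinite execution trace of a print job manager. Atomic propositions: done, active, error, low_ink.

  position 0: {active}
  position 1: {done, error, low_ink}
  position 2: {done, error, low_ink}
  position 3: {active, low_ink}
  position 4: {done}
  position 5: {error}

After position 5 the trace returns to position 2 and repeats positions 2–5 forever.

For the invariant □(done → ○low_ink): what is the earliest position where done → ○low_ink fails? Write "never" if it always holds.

Check done → ○low_ink at each position in order: 0 ✓, 1 ✓, 2 ✓, 3 ✓.
At position 4 the labels are {done} and the next position 5 has {error}, so done → ○low_ink is false there. This is the first violation.

4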